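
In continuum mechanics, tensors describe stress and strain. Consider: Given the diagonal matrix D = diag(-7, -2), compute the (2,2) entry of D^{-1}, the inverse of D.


For a diagonal matrix, the inverse has entries (D^{-1})_{ii} = 1/d_{ii}.
The diagonal entries are: d_{11} = -7, d_{22} = -2
We need (D^{-1})_{22} = 1/d_{22} = 1/-2 = -1/2

-1/2


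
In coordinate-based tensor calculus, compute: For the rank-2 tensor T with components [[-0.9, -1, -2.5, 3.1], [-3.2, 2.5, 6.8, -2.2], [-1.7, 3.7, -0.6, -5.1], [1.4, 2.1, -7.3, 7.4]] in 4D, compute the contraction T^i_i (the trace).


The contraction (trace) of a rank-2 tensor is the sum of its diagonal elements.
Diagonal entries: A[1,1] = -0.9, A[2,2] = 2.5, A[3,3] = -0.6, A[4,4] = 7.4
Tr(A) = -0.9 + 2.5 + -0.6 + 7.4 = 8.4

8.4


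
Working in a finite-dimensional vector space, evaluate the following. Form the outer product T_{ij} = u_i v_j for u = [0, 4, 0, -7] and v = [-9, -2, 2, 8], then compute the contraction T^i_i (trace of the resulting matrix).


The outer product gives T_{ij} = u_i v_j.
The trace (contraction) is Tr(T) = sum_i T_{ii} = sum_i u_i v_i.
Diagonal entries:
T_{11} = u_1 * v_1 = 0 * -9 = 0
T_{22} = u_2 * v_2 = 4 * -2 = -8
T_{33} = u_3 * v_3 = 0 * 2 = 0
T_{44} = u_4 * v_4 = -7 * 8 = -56
Tr(T) = 0 + -8 + 0 + -56 = -64

-64


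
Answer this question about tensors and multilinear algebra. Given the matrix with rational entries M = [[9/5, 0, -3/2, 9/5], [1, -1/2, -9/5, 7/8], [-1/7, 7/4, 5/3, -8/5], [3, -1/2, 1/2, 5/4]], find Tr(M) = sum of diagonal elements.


The trace is the sum of diagonal entries.
Diagonal: M[1,1] = 9/5, M[2,2] = -1/2, M[3,3] = 5/3, M[4,4] = 5/4
Tr(M) = 9/5 + -1/2 + 5/3 + 5/4
Computing step by step:
After adding M[1,1]: 9/5
After adding M[2,2]: 13/10
After adding M[3,3]: 89/30
After adding M[4,4]: 253/60
Tr(M) = 253/60

253/60


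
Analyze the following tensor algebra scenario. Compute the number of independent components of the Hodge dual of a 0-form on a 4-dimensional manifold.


The Hodge dual of a p-form on an n-dimensional manifold is an (n-p)-form.
n = 4, p = 0, so dual degree = 4 - 0 = 4
The number of components is C(n, n-p) = C(4, 4) = 1

1


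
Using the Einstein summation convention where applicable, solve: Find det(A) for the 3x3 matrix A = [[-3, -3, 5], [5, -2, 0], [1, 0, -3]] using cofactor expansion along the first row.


Expanding along the first row, det(A) = a11*M_11 - a12*M_12 + a13*M_13, where M_1j is the (1,j) minor.
Minor M_11 = -2*-3 - 0*0 = 6
Minor M_12 = 5*-3 - 0*1 = -15
Minor M_13 = 5*0 - -2*1 = 2
det = -3*(6) - -3*(-15) + 5*(2)
    = -18 - 45 + 10
    = -53

-53


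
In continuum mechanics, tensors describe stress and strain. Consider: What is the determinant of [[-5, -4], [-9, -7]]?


For a 2x2 matrix [[a, b], [c, d]], det = a*d - b*c.
a = -5, b = -4, c = -9, d = -7
a*d = -5 * -7 = 35
b*c = -4 * -9 = 36
det = 35 - 36 = -1

-1


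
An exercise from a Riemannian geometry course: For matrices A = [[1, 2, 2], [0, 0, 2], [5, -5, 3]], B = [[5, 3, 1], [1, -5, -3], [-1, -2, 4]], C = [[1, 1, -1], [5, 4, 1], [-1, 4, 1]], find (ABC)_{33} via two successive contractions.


(ABC)_{33} = sum_m (AB)_{3m} C_{m3}. First compute row 3 of AB.
(AB)_{31} = 5*5 + -5*1 + 3*-1 = 17
(AB)_{32} = 5*3 + -5*-5 + 3*-2 = 34
(AB)_{33} = 5*1 + -5*-3 + 3*4 = 32
Now contract with column 3 of C:
(AB)_{31} * C_{13} = 17 * -1 = -17
(AB)_{32} * C_{23} = 34 * 1 = 34
(AB)_{33} * C_{33} = 32 * 1 = 32
(ABC)_{33} = -17 + 34 + 32 = 49

49


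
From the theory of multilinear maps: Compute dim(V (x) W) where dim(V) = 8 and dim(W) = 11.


The dimension of a tensor product is the product of dimensions.
dim(V) = 8, dim(W) = 11
dim(V (x) W) = 8 * 11 = 88

88


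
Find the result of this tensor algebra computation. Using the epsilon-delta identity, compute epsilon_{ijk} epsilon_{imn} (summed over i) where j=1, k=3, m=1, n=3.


Using the identity: epsilon_{ijk} epsilon_{imn} = delta_{jm} delta_{kn} - delta_{jn} delta_{km}.
delta_{11} = 1
delta_{33} = 1
delta_{13} = 0
delta_{31} = 0
Result = 1 * 1 - 0 * 0 = 1 - 0 = 1

1


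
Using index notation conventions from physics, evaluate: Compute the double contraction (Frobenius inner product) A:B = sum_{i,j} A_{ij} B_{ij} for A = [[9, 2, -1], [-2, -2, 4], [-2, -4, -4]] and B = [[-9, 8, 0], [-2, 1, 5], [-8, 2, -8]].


A:B = sum over all i,j of A_{ij} * B_{ij}.
Row 1: 9*-9=-81, 2*8=16, -1*0=0 => row sum = -65
Row 2: -2*-2=4, -2*1=-2, 4*5=20 => row sum = 22
Row 3: -2*-8=16, -4*2=-8, -4*-8=32 => row sum = 40
Total = -65 + 22 + 40 = -3

-3


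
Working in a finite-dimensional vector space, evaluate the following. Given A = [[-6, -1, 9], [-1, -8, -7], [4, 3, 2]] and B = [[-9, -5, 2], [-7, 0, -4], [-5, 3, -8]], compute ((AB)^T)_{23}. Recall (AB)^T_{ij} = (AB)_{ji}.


(AB)^T_{ij} = (AB)_{ji} = sum_k A_{jk} B_{ki}.
For i=2, j=3 we need (AB)_{32}:
A_{31} * B_{12} = 4 * -5 = -20
A_{32} * B_{22} = 3 * 0 = 0
A_{33} * B_{32} = 2 * 3 = 6
Sum = -20 + 0 + 6 = -14

-14


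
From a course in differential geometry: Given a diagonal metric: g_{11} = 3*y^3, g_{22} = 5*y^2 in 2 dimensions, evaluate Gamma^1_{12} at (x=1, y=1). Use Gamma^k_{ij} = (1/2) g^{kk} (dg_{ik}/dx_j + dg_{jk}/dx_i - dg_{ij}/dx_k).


For a diagonal metric, Gamma^k_{ij} = (1/2) g^{kk} (dg_{ik}/dx_j + dg_{jk}/dx_i - dg_{ij}/dx_k).
The metric is diagonal, so g_{ab} = 0 for a != b.
At the given point: g_{11} = 3, g_{22} = 5
g^{11} = 1/3
dg_{11}/dx_2 = dg_{11}/dx_2 = 9
dg_{21}/dx_1 = 0 (off-diagonal)
dg_{12}/dx_1 = 0 (off-diagonal)
Numerator = 9 + 0 - 0 = 9
Gamma^1_{12} = 9 / (2 * 3) = 3/2

3/2


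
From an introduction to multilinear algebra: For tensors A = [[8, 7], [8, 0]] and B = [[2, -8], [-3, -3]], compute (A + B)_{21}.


Tensor addition is component-wise: (A + B)_{ij} = A_{ij} + B_{ij}.
A_{21} = 8
B_{21} = -3
(A + B)_{21} = 8 + -3 = 5

5


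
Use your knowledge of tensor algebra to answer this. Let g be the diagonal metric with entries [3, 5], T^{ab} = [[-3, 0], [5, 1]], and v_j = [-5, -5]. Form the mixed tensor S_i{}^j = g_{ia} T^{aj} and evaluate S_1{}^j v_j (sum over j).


Step 1: lower the first index. For a diagonal metric, g_{ia} T^{aj} = g_{ii} T^{ij} (no sum on i).
g_{11} = 3
S_1{}^1 = 3 * T^{11} = 3 * -3 = -9
S_1{}^2 = 3 * T^{12} = 3 * 0 = 0
Step 2: contract S_1{}^j with v_j.
S_1{}^1 * v_1 = -9 * -5 = 45
S_1{}^2 * v_2 = 0 * -5 = 0
Result = 45 + 0 = 45

45


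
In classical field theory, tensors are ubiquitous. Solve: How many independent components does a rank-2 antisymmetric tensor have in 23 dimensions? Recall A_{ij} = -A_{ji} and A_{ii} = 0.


An antisymmetric rank-2 tensor satisfies A_{ij} = -A_{ji}, so diagonal entries are zero.
The independent components are the upper-triangular entries: C(n, 2) = n(n-1)/2.
n = 23
C(23, 2) = 23 * 22 / 2 = 506 / 2 = 253

253


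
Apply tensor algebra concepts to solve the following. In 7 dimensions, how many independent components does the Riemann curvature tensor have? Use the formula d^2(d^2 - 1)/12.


The Riemann tensor in d dimensions has d^2(d^2 - 1)/12 independent components.
d = 7, so d^2 = 49
d^2 - 1 = 48
d^2(d^2 - 1) = 49 * 48 = 2352
Divide by 12: 2352 / 12 = 196

196


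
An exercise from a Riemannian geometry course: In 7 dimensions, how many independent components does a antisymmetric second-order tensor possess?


A antisymmetric rank-2 tensor in d dimensions has d(d-1)/2 independent components.
d = 7
d(d-1)/2 = 7 * 6 / 2 = 42 / 2 = 21

21


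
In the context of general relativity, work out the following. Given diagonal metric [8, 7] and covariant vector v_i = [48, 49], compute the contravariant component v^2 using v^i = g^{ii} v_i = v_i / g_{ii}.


To raise an index with a diagonal metric: v^i = v_i / g_{ii}.
For index 2: v_2 = 49, g_{22} = 7
v^2 = 49 / 7 = 7

7


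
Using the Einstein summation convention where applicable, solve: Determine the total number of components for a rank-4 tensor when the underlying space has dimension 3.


The number of components of a rank-r tensor in d dimensions is d^r.
Here d = 3 and r = 4.
3^4 = 81

81


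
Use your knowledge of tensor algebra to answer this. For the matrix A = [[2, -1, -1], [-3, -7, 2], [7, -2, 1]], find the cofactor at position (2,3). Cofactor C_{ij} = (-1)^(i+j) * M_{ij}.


To find cofactor C_{23}, delete row 2 and column 3.
The resulting 2x2 submatrix is: [[2, -1], [7, -2]]
Minor M_{23} = 2*-2 - -1*7
  = -4 - -7 = 3
Sign = (-1)^(2+3) = (-1)^5 = -1
Cofactor C_{23} = -1 * 3 = -3

-3


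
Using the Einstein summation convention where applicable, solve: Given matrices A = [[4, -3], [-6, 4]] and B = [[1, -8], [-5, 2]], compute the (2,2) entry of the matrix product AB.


(AB)_{ij} = sum_k A_{ik} B_{kj}.
For i=2, j=2:
A_{21} * B_{12} = -6 * -8 = 48
A_{22} * B_{22} = 4 * 2 = 8
Sum = 48 + 8 = 56

56


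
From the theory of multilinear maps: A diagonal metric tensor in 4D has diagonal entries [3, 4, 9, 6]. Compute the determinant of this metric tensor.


For a diagonal metric, the determinant is the product of diagonal entries.
Diagonal entries: 3, 4, 9, 6
det(g) = 3 * 4 * 9 * 6 = 648

648


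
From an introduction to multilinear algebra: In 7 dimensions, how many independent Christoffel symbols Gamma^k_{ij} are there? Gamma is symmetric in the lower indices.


Christoffel symbols Gamma^k_{ij} are symmetric in i,j, so there are d * d(d+1)/2 independent symbols.
d = 7
d(d+1)/2 = 7 * 8 / 2 = 28
Total = 7 * 28 = 196

196


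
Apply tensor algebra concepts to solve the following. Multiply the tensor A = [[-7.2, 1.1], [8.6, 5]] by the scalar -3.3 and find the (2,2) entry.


Scalar multiplication: (cA)_{ij} = c * A_{ij}.
c = -3.3
A_{22} = 5
(cA)_{22} = -3.3 * 5 = -16.5

-16.5


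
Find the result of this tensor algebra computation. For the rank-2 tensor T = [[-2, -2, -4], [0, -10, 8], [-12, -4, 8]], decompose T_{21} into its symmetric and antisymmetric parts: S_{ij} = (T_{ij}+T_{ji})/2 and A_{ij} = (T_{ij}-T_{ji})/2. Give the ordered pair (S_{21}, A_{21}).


T_{21} = 0
T_{12} = -2
S_{21} = (0 + -2)/2 = -2/2 = -1
A_{21} = (0 - -2)/2 = 2/2 = 1
Check: S + A = -1 + 1 = 0 = T_{21}.

(-1, 1)


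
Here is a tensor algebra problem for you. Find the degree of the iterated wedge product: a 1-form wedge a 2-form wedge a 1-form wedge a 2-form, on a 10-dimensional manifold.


The degree of a wedge product is the sum of the degrees of the individual forms.
Degrees: 1, 2, 1, 2
Total degree = 1 + 2 + 1 + 2 = 6

6


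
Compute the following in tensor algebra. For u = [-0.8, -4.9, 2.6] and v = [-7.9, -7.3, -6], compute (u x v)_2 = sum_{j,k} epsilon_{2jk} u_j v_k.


(u x v)_2 = sum_{j,k} epsilon_{2jk} u_j v_k. Only permutations of (1,2,3) contribute; the two non-zero terms are:
eps_{213} u_1 v_3 = -1 * -0.8 * -6 = -4.8
eps_{231} u_3 v_1 = 1 * 2.6 * -7.9 = -20.54
(u x v)_2 = -25.34

-25.34


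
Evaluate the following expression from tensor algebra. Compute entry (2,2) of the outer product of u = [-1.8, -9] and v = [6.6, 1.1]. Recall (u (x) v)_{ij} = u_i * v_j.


The outer product entry T_{ij} = u_i * v_j.
We need i=2, j=2.
u_2 = -9, v_2 = 1.1
T_{2,2} = -9 * 1.1 = -9.9

-9.9


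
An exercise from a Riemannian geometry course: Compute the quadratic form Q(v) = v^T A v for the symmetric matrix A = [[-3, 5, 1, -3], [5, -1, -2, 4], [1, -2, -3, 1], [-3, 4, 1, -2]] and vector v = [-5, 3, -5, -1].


First compute Av:
(Av)_1 = -3*-5 + 5*3 + 1*-5 + -3*-1 = 28
(Av)_2 = 5*-5 + -1*3 + -2*-5 + 4*-1 = -22
(Av)_3 = 1*-5 + -2*3 + -3*-5 + 1*-1 = 3
(Av)_4 = -3*-5 + 4*3 + 1*-5 + -2*-1 = 24
Av = [28, -22, 3, 24]
Then v^T (Av) = -5*28 + 3*-22 + -5*3 + -1*24
= -140 + -66 + -15 + -24 = -245

-245


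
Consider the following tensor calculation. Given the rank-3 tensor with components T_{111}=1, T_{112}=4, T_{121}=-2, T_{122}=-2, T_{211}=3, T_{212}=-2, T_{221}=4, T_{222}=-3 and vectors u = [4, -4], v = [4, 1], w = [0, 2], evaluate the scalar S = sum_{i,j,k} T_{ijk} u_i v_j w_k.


S = sum over i,j,k of T_{ijk} u_i v_j w_k. Expanding all 8 terms:
T_{111}*u_1*v_1*w_1 = 1*4*4*0 = 0  (running total: 0)
T_{112}*u_1*v_1*w_2 = 4*4*4*2 = 128  (running total: 128)
T_{121}*u_1*v_2*w_1 = -2*4*1*0 = 0  (running total: 128)
T_{122}*u_1*v_2*w_2 = -2*4*1*2 = -16  (running total: 112)
T_{211}*u_2*v_1*w_1 = 3*-4*4*0 = 0  (running total: 112)
T_{212}*u_2*v_1*w_2 = -2*-4*4*2 = 64  (running total: 176)
T_{221}*u_2*v_2*w_1 = 4*-4*1*0 = 0  (running total: 176)
T_{222}*u_2*v_2*w_2 = -3*-4*1*2 = 24  (running total: 200)
S = 200

200


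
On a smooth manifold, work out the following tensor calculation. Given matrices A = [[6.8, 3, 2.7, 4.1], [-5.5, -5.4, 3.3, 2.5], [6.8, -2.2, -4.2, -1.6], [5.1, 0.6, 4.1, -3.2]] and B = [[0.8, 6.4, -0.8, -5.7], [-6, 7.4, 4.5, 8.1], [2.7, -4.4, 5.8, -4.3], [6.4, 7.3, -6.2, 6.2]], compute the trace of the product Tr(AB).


Tr(AB) = sum_i (AB)_{ii} where (AB)_{ii} = sum_k A_{ik} B_{ki}.
(AB)_{11} = 6.8*0.8 + 3*-6 + 2.7*2.7 + 4.1*6.4 = 20.97
(AB)_{22} = -5.5*6.4 + -5.4*7.4 + 3.3*-4.4 + 2.5*7.3 = -71.43
(AB)_{33} = 6.8*-0.8 + -2.2*4.5 + -4.2*5.8 + -1.6*-6.2 = -29.78
(AB)_{44} = 5.1*-5.7 + 0.6*8.1 + 4.1*-4.3 + -3.2*6.2 = -61.68
Tr(AB) = 20.97 + -71.43 + -29.78 + -61.68 = -141.92

-141.92


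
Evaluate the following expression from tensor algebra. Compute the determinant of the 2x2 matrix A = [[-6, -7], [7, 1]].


For a 2x2 matrix [[a, b], [c, d]], det = a*d - b*c.
a = -6, b = -7, c = 7, d = 1
a*d = -6 * 1 = -6
b*c = -7 * 7 = -49
det = -6 - -49 = 43

43


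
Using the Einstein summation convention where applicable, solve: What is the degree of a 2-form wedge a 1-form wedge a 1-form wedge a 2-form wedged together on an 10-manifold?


The degree of a wedge product is the sum of the degrees of the individual forms.
Degrees: 2, 1, 1, 2
Total degree = 2 + 1 + 1 + 2 = 6

6


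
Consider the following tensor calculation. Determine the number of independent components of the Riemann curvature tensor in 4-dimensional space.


The Riemann tensor in d dimensions has d^2(d^2 - 1)/12 independent components.
d = 4, so d^2 = 16
d^2 - 1 = 15
d^2(d^2 - 1) = 16 * 15 = 240
Divide by 12: 240 / 12 = 20

20


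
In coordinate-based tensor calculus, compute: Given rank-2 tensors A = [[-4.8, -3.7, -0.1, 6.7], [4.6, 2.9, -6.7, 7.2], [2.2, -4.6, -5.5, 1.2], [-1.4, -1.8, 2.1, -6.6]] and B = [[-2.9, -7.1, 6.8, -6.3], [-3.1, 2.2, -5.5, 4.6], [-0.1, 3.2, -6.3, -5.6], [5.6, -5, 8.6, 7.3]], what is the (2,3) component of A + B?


Tensor addition is component-wise: (A + B)_{ij} = A_{ij} + B_{ij}.
A_{23} = -6.7
B_{23} = -5.5
(A + B)_{23} = -6.7 + -5.5 = -12.2

-12.2


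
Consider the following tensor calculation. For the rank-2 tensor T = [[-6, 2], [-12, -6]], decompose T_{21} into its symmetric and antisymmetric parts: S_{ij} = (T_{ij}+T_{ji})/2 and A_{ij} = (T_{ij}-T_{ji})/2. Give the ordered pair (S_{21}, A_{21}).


T_{21} = -12
T_{12} = 2
S_{21} = (-12 + 2)/2 = -10/2 = -5
A_{21} = (-12 - 2)/2 = -14/2 = -7
Check: S + A = -5 + -7 = -12 = T_{21}.

(-5, -7)


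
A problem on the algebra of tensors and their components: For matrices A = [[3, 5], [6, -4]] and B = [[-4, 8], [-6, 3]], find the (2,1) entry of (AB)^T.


(AB)^T_{ij} = (AB)_{ji} = sum_k A_{jk} B_{ki}.
For i=2, j=1 we need (AB)_{12}:
A_{11} * B_{12} = 3 * 8 = 24
A_{12} * B_{22} = 5 * 3 = 15
Sum = 24 + 15 = 39

39


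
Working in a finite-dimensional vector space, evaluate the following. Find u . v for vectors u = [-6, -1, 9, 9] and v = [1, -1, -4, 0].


The inner product u . v = sum of u_i * v_i.
Term-by-term: -6 * 1, -1 * -1, 9 * -4, 9 * 0
Products: -6, 1, -36, 0
Sum = -6 + 1 + -36 + 0 = -41

-41


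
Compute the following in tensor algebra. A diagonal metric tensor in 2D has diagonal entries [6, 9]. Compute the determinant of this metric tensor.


For a diagonal metric, the determinant is the product of diagonal entries.
Diagonal entries: 6, 9
det(g) = 6 * 9 = 54

54


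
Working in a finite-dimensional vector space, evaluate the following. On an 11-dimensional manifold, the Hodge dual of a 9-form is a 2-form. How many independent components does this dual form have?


The Hodge dual of a p-form on an n-dimensional manifold is an (n-p)-form.
n = 11, p = 9, so dual degree = 11 - 9 = 2
The number of components is C(n, n-p) = C(11, 2) = 55

55


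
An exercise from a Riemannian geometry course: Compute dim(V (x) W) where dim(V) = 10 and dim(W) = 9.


The dimension of a tensor product is the product of dimensions.
dim(V) = 10, dim(W) = 9
dim(V (x) W) = 10 * 9 = 90

90


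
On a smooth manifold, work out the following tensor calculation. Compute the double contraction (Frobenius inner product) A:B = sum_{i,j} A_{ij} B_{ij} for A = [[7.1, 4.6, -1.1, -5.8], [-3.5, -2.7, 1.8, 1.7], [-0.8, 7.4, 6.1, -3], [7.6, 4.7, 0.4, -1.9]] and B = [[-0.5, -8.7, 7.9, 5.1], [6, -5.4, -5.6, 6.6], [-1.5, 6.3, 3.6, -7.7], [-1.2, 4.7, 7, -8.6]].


A:B = sum over all i,j of A_{ij} * B_{ij}.
Row 1: 7.1*-0.5=-3.55, 4.6*-8.7=-40.02, -1.1*7.9=-8.69, -5.8*5.1=-29.58 => row sum = -81.84
Row 2: -3.5*6=-21, -2.7*-5.4=14.58, 1.8*-5.6=-10.08, 1.7*6.6=11.22 => row sum = -5.28
Row 3: -0.8*-1.5=1.2, 7.4*6.3=46.62, 6.1*3.6=21.96, -3*-7.7=23.1 => row sum = 92.88
Row 4: 7.6*-1.2=-9.12, 4.7*4.7=22.09, 0.4*7=2.8, -1.9*-8.6=16.34 => row sum = 32.11
Total = -81.84 + -5.28 + 92.88 + 32.11 = 37.87

37.87


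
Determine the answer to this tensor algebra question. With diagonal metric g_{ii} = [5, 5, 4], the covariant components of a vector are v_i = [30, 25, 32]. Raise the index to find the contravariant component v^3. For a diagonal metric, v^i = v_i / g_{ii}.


To raise an index with a diagonal metric: v^i = v_i / g_{ii}.
For index 3: v_3 = 32, g_{33} = 4
v^3 = 32 / 4 = 8

8


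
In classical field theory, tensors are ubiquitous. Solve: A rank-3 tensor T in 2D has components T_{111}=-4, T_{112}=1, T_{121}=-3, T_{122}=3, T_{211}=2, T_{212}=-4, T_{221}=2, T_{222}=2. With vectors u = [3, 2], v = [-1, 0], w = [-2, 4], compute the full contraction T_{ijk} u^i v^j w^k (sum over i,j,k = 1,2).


S = sum over i,j,k of T_{ijk} u_i v_j w_k. Expanding all 8 terms:
T_{111}*u_1*v_1*w_1 = -4*3*-1*-2 = -24  (running total: -24)
T_{112}*u_1*v_1*w_2 = 1*3*-1*4 = -12  (running total: -36)
T_{121}*u_1*v_2*w_1 = -3*3*0*-2 = 0  (running total: -36)
T_{122}*u_1*v_2*w_2 = 3*3*0*4 = 0  (running total: -36)
T_{211}*u_2*v_1*w_1 = 2*2*-1*-2 = 8  (running total: -28)
T_{212}*u_2*v_1*w_2 = -4*2*-1*4 = 32  (running total: 4)
T_{221}*u_2*v_2*w_1 = 2*2*0*-2 = 0  (running total: 4)
T_{222}*u_2*v_2*w_2 = 2*2*0*4 = 0  (running total: 4)
S = 4

4


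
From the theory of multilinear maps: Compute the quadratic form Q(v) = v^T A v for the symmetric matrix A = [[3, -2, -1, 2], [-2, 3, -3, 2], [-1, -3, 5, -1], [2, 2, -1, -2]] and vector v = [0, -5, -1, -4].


First compute Av:
(Av)_1 = 3*0 + -2*-5 + -1*-1 + 2*-4 = 3
(Av)_2 = -2*0 + 3*-5 + -3*-1 + 2*-4 = -20
(Av)_3 = -1*0 + -3*-5 + 5*-1 + -1*-4 = 14
(Av)_4 = 2*0 + 2*-5 + -1*-1 + -2*-4 = -1
Av = [3, -20, 14, -1]
Then v^T (Av) = 0*3 + -5*-20 + -1*14 + -4*-1
= 0 + 100 + -14 + 4 = 90

90


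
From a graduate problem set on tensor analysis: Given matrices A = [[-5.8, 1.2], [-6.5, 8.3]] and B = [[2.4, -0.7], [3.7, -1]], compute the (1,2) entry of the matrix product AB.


(AB)_{ij} = sum_k A_{ik} B_{kj}.
For i=1, j=2:
A_{11} * B_{12} = -5.8 * -0.7 = 4.06
A_{12} * B_{22} = 1.2 * -1 = -1.2
Sum = 4.06 + -1.2 = 2.86

2.86


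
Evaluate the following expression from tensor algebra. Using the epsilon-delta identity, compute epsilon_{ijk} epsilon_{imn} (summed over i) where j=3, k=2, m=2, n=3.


Using the identity: epsilon_{ijk} epsilon_{imn} = delta_{jm} delta_{kn} - delta_{jn} delta_{km}.
delta_{32} = 0
delta_{23} = 0
delta_{33} = 1
delta_{22} = 1
Result = 0 * 0 - 1 * 1 = 0 - 1 = -1

-1


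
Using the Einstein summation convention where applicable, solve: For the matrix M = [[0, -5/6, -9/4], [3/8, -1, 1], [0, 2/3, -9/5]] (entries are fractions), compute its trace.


The trace is the sum of diagonal entries.
Diagonal: M[1,1] = 0, M[2,2] = -1, M[3,3] = -9/5
Tr(M) = 0 + -1 + -9/5
Computing step by step:
After adding M[1,1]: 0
After adding M[2,2]: -1
After adding M[3,3]: -14/5
Tr(M) = -14/5

-14/5


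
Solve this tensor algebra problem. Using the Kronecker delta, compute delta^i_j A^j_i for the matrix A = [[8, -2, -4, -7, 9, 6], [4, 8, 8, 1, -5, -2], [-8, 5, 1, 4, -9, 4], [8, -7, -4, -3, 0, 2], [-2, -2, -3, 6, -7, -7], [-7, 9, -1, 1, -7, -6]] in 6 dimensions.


The contraction (trace) of a rank-2 tensor is the sum of its diagonal elements.
Diagonal entries: A[1,1] = 8, A[2,2] = 8, A[3,3] = 1, A[4,4] = -3, A[5,5] = -7, A[6,6] = -6
Tr(A) = 8 + 8 + 1 + -3 + -7 + -6 = 1

1


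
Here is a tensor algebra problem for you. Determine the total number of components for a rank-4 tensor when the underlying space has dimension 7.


The number of components of a rank-r tensor in d dimensions is d^r.
Here d = 7 and r = 4.
7^4 = 2401

2401


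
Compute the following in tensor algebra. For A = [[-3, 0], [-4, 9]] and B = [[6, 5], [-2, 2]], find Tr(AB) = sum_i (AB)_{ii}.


Tr(AB) = sum_i (AB)_{ii} where (AB)_{ii} = sum_k A_{ik} B_{ki}.
(AB)_{11} = -3*6 + 0*-2 = -18
(AB)_{22} = -4*5 + 9*2 = -2
Tr(AB) = -18 + -2 = -20

-20


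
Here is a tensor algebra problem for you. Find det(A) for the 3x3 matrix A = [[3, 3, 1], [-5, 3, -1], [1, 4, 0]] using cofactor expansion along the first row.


Expanding along the first row, det(A) = a11*M_11 - a12*M_12 + a13*M_13, where M_1j is the (1,j) minor.
Minor M_11 = 3*0 - -1*4 = 4
Minor M_12 = -5*0 - -1*1 = 1
Minor M_13 = -5*4 - 3*1 = -23
det = 3*(4) - 3*(1) + 1*(-23)
    = 12 - 3 + -23
    = -14

-14


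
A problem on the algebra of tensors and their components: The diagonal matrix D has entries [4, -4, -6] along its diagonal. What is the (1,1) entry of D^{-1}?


For a diagonal matrix, the inverse has entries (D^{-1})_{ii} = 1/d_{ii}.
The diagonal entries are: d_{11} = 4, d_{22} = -4, d_{33} = -6
We need (D^{-1})_{11} = 1/d_{11} = 1/4 = 1/4

1/4


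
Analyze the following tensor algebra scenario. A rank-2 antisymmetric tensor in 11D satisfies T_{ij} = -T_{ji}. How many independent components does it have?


An antisymmetric rank-2 tensor satisfies A_{ij} = -A_{ji}, so diagonal entries are zero.
The independent components are the upper-triangular entries: C(n, 2) = n(n-1)/2.
n = 11
C(11, 2) = 11 * 10 / 2 = 110 / 2 = 55

55


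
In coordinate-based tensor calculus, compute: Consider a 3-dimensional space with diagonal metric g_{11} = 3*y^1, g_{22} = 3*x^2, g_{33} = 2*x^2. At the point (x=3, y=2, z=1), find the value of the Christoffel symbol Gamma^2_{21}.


For a diagonal metric, Gamma^k_{ij} = (1/2) g^{kk} (dg_{ik}/dx_j + dg_{jk}/dx_i - dg_{ij}/dx_k).
The metric is diagonal, so g_{ab} = 0 for a != b.
At the given point: g_{11} = 6, g_{22} = 27, g_{33} = 18
g^{22} = 1/27
dg_{22}/dx_1 = dg_{22}/dx_1 = 18
dg_{12}/dx_2 = 0 (off-diagonal)
dg_{21}/dx_2 = 0 (off-diagonal)
Numerator = 18 + 0 - 0 = 18
Gamma^2_{21} = 18 / (2 * 27) = 1/3

1/3


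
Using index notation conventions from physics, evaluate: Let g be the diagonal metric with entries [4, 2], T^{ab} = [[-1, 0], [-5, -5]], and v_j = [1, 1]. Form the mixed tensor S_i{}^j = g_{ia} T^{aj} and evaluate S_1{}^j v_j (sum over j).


Step 1: lower the first index. For a diagonal metric, g_{ia} T^{aj} = g_{ii} T^{ij} (no sum on i).
g_{11} = 4
S_1{}^1 = 4 * T^{11} = 4 * -1 = -4
S_1{}^2 = 4 * T^{12} = 4 * 0 = 0
Step 2: contract S_1{}^j with v_j.
S_1{}^1 * v_1 = -4 * 1 = -4
S_1{}^2 * v_2 = 0 * 1 = 0
Result = -4 + 0 = -4

-4


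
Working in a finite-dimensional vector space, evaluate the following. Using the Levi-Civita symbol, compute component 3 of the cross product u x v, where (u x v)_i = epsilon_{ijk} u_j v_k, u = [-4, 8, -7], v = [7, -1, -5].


(u x v)_3 = sum_{j,k} epsilon_{3jk} u_j v_k. Only permutations of (1,2,3) contribute; the two non-zero terms are:
eps_{312} u_1 v_2 = 1 * -4 * -1 = 4
eps_{321} u_2 v_1 = -1 * 8 * 7 = -56
(u x v)_3 = -52

-52


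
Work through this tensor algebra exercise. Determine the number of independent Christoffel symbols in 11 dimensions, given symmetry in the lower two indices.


Christoffel symbols Gamma^k_{ij} are symmetric in i,j, so there are d * d(d+1)/2 independent symbols.
d = 11
d(d+1)/2 = 11 * 12 / 2 = 66
Total = 11 * 66 = 726

726


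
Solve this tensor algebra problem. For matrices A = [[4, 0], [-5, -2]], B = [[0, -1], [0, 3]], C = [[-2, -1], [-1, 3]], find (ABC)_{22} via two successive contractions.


(ABC)_{22} = sum_m (AB)_{2m} C_{m2}. First compute row 2 of AB.
(AB)_{21} = -5*0 + -2*0 = 0
(AB)_{22} = -5*-1 + -2*3 = -1
Now contract with column 2 of C:
(AB)_{21} * C_{12} = 0 * -1 = 0
(AB)_{22} * C_{22} = -1 * 3 = -3
(ABC)_{22} = 0 + -3 = -3

-3


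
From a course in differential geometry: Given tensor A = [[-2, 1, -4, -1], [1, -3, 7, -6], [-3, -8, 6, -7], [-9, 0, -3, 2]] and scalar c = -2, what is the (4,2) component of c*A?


Scalar multiplication: (cA)_{ij} = c * A_{ij}.
c = -2
A_{42} = 0
(cA)_{42} = -2 * 0 = 0

0


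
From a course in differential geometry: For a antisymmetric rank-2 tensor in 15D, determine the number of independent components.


A antisymmetric rank-2 tensor in d dimensions has d(d-1)/2 independent components.
d = 15
d(d-1)/2 = 15 * 14 / 2 = 210 / 2 = 105

105


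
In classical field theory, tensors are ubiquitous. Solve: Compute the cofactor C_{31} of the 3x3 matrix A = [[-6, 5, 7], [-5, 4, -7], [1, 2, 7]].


To find cofactor C_{31}, delete row 3 and column 1.
The resulting 2x2 submatrix is: [[5, 7], [4, -7]]
Minor M_{31} = 5*-7 - 7*4
  = -35 - 28 = -63
Sign = (-1)^(3+1) = (-1)^4 = 1
Cofactor C_{31} = 1 * -63 = -63

-63


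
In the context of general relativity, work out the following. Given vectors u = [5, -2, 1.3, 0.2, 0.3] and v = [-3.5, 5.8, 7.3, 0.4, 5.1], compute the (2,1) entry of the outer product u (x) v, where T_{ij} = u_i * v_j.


The outer product entry T_{ij} = u_i * v_j.
We need i=2, j=1.
u_2 = -2, v_1 = -3.5
T_{2,1} = -2 * -3.5 = 7

7


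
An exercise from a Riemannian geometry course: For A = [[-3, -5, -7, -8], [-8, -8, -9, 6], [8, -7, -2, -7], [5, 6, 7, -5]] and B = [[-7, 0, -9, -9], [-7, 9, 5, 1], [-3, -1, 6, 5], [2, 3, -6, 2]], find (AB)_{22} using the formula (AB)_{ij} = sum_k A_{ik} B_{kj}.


(AB)_{ij} = sum_k A_{ik} B_{kj}.
For i=2, j=2:
A_{21} * B_{12} = -8 * 0 = 0
A_{22} * B_{22} = -8 * 9 = -72
A_{23} * B_{32} = -9 * -1 = 9
A_{24} * B_{42} = 6 * 3 = 18
Sum = 0 + -72 + 9 + 18 = -45

-45


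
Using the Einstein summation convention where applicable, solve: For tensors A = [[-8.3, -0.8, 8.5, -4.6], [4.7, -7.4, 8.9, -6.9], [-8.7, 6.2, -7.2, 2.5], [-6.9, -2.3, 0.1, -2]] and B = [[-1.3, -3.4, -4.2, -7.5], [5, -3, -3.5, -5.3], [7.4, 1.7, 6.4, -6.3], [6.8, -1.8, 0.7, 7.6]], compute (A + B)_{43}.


Tensor addition is component-wise: (A + B)_{ij} = A_{ij} + B_{ij}.
A_{43} = 0.1
B_{43} = 0.7
(A + B)_{43} = 0.1 + 0.7 = 0.8

0.8


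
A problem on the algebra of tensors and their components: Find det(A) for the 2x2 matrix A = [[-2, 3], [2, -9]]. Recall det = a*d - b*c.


For a 2x2 matrix [[a, b], [c, d]], det = a*d - b*c.
a = -2, b = 3, c = 2, d = -9
a*d = -2 * -9 = 18
b*c = 3 * 2 = 6
det = 18 - 6 = 12

12


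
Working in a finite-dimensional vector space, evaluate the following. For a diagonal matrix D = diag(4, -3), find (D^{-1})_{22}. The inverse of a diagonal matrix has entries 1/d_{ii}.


For a diagonal matrix, the inverse has entries (D^{-1})_{ii} = 1/d_{ii}.
The diagonal entries are: d_{11} = 4, d_{22} = -3
We need (D^{-1})_{22} = 1/d_{22} = 1/-3 = -1/3

-1/3


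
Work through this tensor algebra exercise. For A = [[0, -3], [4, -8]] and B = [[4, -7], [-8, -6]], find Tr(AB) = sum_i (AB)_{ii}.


Tr(AB) = sum_i (AB)_{ii} where (AB)_{ii} = sum_k A_{ik} B_{ki}.
(AB)_{11} = 0*4 + -3*-8 = 24
(AB)_{22} = 4*-7 + -8*-6 = 20
Tr(AB) = 24 + 20 = 44

44


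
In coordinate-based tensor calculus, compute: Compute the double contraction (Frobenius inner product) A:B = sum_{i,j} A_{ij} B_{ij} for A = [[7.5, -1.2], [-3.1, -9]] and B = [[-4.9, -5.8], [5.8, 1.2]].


A:B = sum over all i,j of A_{ij} * B_{ij}.
Row 1: 7.5*-4.9=-36.75, -1.2*-5.8=6.96 => row sum = -29.79
Row 2: -3.1*5.8=-17.98, -9*1.2=-10.8 => row sum = -28.78
Total = -29.79 + -28.78 = -58.57

-58.57


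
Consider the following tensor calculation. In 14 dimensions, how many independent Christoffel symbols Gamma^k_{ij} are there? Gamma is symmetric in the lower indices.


Christoffel symbols Gamma^k_{ij} are symmetric in i,j, so there are d * d(d+1)/2 independent symbols.
d = 14
d(d+1)/2 = 14 * 15 / 2 = 105
Total = 14 * 105 = 1470

1470


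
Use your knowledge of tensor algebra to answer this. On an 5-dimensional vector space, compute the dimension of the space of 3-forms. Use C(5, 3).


The dimension of the space of p-forms on an n-dimensional space is C(n, p).
n = 5, p = 3
C(5, 3) = 5! / (3! * 2!) = 10

10


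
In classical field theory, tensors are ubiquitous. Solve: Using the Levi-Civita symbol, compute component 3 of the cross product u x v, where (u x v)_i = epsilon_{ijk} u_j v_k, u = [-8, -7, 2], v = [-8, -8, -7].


(u x v)_3 = sum_{j,k} epsilon_{3jk} u_j v_k. Only permutations of (1,2,3) contribute; the two non-zero terms are:
eps_{312} u_1 v_2 = 1 * -8 * -8 = 64
eps_{321} u_2 v_1 = -1 * -7 * -8 = -56
(u x v)_3 = 8

8


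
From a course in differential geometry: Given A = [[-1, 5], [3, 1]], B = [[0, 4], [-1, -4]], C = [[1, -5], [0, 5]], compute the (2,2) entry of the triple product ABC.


(ABC)_{22} = sum_m (AB)_{2m} C_{m2}. First compute row 2 of AB.
(AB)_{21} = 3*0 + 1*-1 = -1
(AB)_{22} = 3*4 + 1*-4 = 8
Now contract with column 2 of C:
(AB)_{21} * C_{12} = -1 * -5 = 5
(AB)_{22} * C_{22} = 8 * 5 = 40
(ABC)_{22} = 5 + 40 = 45

45


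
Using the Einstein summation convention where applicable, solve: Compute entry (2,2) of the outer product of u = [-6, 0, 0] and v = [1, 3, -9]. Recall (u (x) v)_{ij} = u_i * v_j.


The outer product entry T_{ij} = u_i * v_j.
We need i=2, j=2.
u_2 = 0, v_2 = 3
T_{2,2} = 0 * 3 = 0

0


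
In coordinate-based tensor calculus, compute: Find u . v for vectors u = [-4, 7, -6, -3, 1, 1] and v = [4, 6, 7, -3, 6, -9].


The inner product u . v = sum of u_i * v_i.
Term-by-term: -4 * 4, 7 * 6, -6 * 7, -3 * -3, 1 * 6, 1 * -9
Products: -16, 42, -42, 9, 6, -9
Sum = -16 + 42 + -42 + 9 + 6 + -9 = -10

-10


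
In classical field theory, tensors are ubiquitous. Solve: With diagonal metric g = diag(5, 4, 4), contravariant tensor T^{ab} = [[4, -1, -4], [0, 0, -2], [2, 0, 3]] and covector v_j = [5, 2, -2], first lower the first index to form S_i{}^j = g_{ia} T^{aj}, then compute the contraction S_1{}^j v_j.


Step 1: lower the first index. For a diagonal metric, g_{ia} T^{aj} = g_{ii} T^{ij} (no sum on i).
g_{11} = 5
S_1{}^1 = 5 * T^{11} = 5 * 4 = 20
S_1{}^2 = 5 * T^{12} = 5 * -1 = -5
S_1{}^3 = 5 * T^{13} = 5 * -4 = -20
Step 2: contract S_1{}^j with v_j.
S_1{}^1 * v_1 = 20 * 5 = 100
S_1{}^2 * v_2 = -5 * 2 = -10
S_1{}^3 * v_3 = -20 * -2 = 40
Result = 100 + -10 + 40 = 130

130


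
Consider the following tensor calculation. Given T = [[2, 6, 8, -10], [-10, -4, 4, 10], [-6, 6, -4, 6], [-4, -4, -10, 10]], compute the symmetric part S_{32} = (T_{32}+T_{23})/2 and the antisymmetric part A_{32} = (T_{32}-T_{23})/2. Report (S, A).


T_{32} = 6
T_{23} = 4
S_{32} = (6 + 4)/2 = 10/2 = 5
A_{32} = (6 - 4)/2 = 2/2 = 1
Check: S + A = 5 + 1 = 6 = T_{32}.

(5, 1)


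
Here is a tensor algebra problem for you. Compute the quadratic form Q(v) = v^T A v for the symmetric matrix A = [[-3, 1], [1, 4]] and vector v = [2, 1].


First compute Av:
(Av)_1 = -3*2 + 1*1 = -5
(Av)_2 = 1*2 + 4*1 = 6
Av = [-5, 6]
Then v^T (Av) = 2*-5 + 1*6
= -10 + 6 = -4

-4


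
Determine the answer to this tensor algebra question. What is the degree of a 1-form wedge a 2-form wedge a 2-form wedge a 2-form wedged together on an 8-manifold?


The degree of a wedge product is the sum of the degrees of the individual forms.
Degrees: 1, 2, 2, 2
Total degree = 1 + 2 + 2 + 2 = 7

7


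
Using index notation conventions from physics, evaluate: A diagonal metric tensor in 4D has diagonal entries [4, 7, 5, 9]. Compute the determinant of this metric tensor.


For a diagonal metric, the determinant is the product of diagonal entries.
Diagonal entries: 4, 7, 5, 9
det(g) = 4 * 7 * 5 * 9 = 1260

1260


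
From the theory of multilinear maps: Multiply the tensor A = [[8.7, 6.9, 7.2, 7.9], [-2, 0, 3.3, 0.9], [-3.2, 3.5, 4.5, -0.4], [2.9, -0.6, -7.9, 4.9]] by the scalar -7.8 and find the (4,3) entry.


Scalar multiplication: (cA)_{ij} = c * A_{ij}.
c = -7.8
A_{43} = -7.9
(cA)_{43} = -7.8 * -7.9 = 61.62

61.62


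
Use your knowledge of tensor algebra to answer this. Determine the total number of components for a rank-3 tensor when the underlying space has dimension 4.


The number of components of a rank-r tensor in d dimensions is d^r.
Here d = 4 and r = 3.
4^3 = 64

64


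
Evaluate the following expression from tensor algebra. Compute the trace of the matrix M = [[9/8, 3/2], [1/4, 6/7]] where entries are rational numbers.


The trace is the sum of diagonal entries.
Diagonal: M[1,1] = 9/8, M[2,2] = 6/7
Tr(M) = 9/8 + 6/7
Computing step by step:
After adding M[1,1]: 9/8
After adding M[2,2]: 111/56
Tr(M) = 111/56

111/56


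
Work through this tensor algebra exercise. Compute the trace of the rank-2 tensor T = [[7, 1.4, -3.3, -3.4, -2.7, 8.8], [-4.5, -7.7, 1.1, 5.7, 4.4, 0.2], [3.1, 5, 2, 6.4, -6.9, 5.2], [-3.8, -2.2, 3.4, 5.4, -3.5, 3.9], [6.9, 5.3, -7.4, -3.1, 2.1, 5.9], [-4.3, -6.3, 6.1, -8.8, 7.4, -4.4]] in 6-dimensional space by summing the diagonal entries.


The contraction (trace) of a rank-2 tensor is the sum of its diagonal elements.
Diagonal entries: A[1,1] = 7, A[2,2] = -7.7, A[3,3] = 2, A[4,4] = 5.4, A[5,5] = 2.1, A[6,6] = -4.4
Tr(A) = 7 + -7.7 + 2 + 5.4 + 2.1 + -4.4 = 4.4

4.4


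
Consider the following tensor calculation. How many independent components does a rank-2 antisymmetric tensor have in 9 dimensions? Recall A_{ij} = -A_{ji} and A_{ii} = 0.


An antisymmetric rank-2 tensor satisfies A_{ij} = -A_{ji}, so diagonal entries are zero.
The independent components are the upper-triangular entries: C(n, 2) = n(n-1)/2.
n = 9
C(9, 2) = 9 * 8 / 2 = 72 / 2 = 36

36


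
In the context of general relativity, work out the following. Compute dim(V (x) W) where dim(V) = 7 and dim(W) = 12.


The dimension of a tensor product is the product of dimensions.
dim(V) = 7, dim(W) = 12
dim(V (x) W) = 7 * 12 = 84

84


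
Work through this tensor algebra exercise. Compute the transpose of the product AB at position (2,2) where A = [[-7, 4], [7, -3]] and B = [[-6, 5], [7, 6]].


(AB)^T_{ij} = (AB)_{ji} = sum_k A_{jk} B_{ki}.
For i=2, j=2 we need (AB)_{22}:
A_{21} * B_{12} = 7 * 5 = 35
A_{22} * B_{22} = -3 * 6 = -18
Sum = 35 + -18 = 17

17


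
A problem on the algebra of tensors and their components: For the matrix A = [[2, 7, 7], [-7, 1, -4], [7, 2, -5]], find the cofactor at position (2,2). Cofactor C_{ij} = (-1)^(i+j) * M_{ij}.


To find cofactor C_{22}, delete row 2 and column 2.
The resulting 2x2 submatrix is: [[2, 7], [7, -5]]
Minor M_{22} = 2*-5 - 7*7
  = -10 - 49 = -59
Sign = (-1)^(2+2) = (-1)^4 = 1
Cofactor C_{22} = 1 * -59 = -59

-59


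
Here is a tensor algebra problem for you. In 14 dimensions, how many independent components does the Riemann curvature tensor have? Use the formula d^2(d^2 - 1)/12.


The Riemann tensor in d dimensions has d^2(d^2 - 1)/12 independent components.
d = 14, so d^2 = 196
d^2 - 1 = 195
d^2(d^2 - 1) = 196 * 195 = 38220
Divide by 12: 38220 / 12 = 3185

3185


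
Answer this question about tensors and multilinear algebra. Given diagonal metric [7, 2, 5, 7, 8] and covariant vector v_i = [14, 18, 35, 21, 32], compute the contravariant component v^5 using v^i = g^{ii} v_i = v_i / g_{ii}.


To raise an index with a diagonal metric: v^i = v_i / g_{ii}.
For index 5: v_5 = 32, g_{55} = 8
v^5 = 32 / 8 = 4

4


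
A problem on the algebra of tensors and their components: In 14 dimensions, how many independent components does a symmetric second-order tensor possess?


A symmetric rank-2 tensor in d dimensions has d(d+1)/2 independent components.
d = 14
d(d+1)/2 = 14 * 15 / 2 = 210 / 2 = 105

105


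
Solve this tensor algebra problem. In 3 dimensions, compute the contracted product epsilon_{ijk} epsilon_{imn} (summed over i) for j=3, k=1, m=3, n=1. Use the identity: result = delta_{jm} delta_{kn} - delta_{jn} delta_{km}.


Using the identity: epsilon_{ijk} epsilon_{imn} = delta_{jm} delta_{kn} - delta_{jn} delta_{km}.
delta_{33} = 1
delta_{11} = 1
delta_{31} = 0
delta_{13} = 0
Result = 1 * 1 - 0 * 0 = 1 - 0 = 1

1


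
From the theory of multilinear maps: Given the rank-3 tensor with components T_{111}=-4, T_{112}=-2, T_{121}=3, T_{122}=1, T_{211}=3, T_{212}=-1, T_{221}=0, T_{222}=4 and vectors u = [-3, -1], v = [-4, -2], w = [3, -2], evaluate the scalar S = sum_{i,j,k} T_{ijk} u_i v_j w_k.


S = sum over i,j,k of T_{ijk} u_i v_j w_k. Expanding all 8 terms:
T_{111}*u_1*v_1*w_1 = -4*-3*-4*3 = -144  (running total: -144)
T_{112}*u_1*v_1*w_2 = -2*-3*-4*-2 = 48  (running total: -96)
T_{121}*u_1*v_2*w_1 = 3*-3*-2*3 = 54  (running total: -42)
T_{122}*u_1*v_2*w_2 = 1*-3*-2*-2 = -12  (running total: -54)
T_{211}*u_2*v_1*w_1 = 3*-1*-4*3 = 36  (running total: -18)
T_{212}*u_2*v_1*w_2 = -1*-1*-4*-2 = 8  (running total: -10)
T_{221}*u_2*v_2*w_1 = 0*-1*-2*3 = 0  (running total: -10)
T_{222}*u_2*v_2*w_2 = 4*-1*-2*-2 = -16  (running total: -26)
S = -26

-26


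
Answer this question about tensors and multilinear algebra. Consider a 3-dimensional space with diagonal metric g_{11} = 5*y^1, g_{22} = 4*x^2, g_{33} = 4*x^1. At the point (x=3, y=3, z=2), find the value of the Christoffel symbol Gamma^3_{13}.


For a diagonal metric, Gamma^k_{ij} = (1/2) g^{kk} (dg_{ik}/dx_j + dg_{jk}/dx_i - dg_{ij}/dx_k).
The metric is diagonal, so g_{ab} = 0 for a != b.
At the given point: g_{11} = 15, g_{22} = 36, g_{33} = 12
g^{33} = 1/12
dg_{13}/dx_3 = 0 (off-diagonal)
dg_{33}/dx_1 = dg_{33}/dx_1 = 4
dg_{13}/dx_3 = 0 (off-diagonal)
Numerator = 0 + 4 - 0 = 4
Gamma^3_{13} = 4 / (2 * 12) = 1/6

1/6


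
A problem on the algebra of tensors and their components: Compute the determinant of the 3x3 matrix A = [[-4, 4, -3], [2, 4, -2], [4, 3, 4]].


Expanding along the first row, det(A) = a11*M_11 - a12*M_12 + a13*M_13, where M_1j is the (1,j) minor.
Minor M_11 = 4*4 - -2*3 = 22
Minor M_12 = 2*4 - -2*4 = 16
Minor M_13 = 2*3 - 4*4 = -10
det = -4*(22) - 4*(16) + -3*(-10)
    = -88 - 64 + 30
    = -122

-122


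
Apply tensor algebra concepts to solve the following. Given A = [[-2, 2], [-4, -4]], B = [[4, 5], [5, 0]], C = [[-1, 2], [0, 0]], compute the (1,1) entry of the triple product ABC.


(ABC)_{11} = sum_m (AB)_{1m} C_{m1}. First compute row 1 of AB.
(AB)_{11} = -2*4 + 2*5 = 2
(AB)_{12} = -2*5 + 2*0 = -10
Now contract with column 1 of C:
(AB)_{11} * C_{11} = 2 * -1 = -2
(AB)_{12} * C_{21} = -10 * 0 = 0
(ABC)_{11} = -2 + 0 = -2

-2


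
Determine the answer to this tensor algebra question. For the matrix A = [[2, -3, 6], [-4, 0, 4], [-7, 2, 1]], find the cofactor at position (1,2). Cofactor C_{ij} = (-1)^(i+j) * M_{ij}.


To find cofactor C_{12}, delete row 1 and column 2.
The resulting 2x2 submatrix is: [[-4, 4], [-7, 1]]
Minor M_{12} = -4*1 - 4*-7
  = -4 - -28 = 24
Sign = (-1)^(1+2) = (-1)^3 = -1
Cofactor C_{12} = -1 * 24 = -24

-24


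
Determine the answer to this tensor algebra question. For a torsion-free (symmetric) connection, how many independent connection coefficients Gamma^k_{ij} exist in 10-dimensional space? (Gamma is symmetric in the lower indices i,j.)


Christoffel symbols Gamma^k_{ij} are symmetric in i,j, so there are d * d(d+1)/2 independent symbols.
d = 10
d(d+1)/2 = 10 * 11 / 2 = 55
Total = 10 * 55 = 550

550


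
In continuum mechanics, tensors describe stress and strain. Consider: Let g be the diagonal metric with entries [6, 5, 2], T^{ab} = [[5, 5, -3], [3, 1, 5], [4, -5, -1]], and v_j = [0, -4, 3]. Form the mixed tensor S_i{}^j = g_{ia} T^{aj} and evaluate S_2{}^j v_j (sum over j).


Step 1: lower the first index. For a diagonal metric, g_{ia} T^{aj} = g_{ii} T^{ij} (no sum on i).
g_{22} = 5
S_2{}^1 = 5 * T^{21} = 5 * 3 = 15
S_2{}^2 = 5 * T^{22} = 5 * 1 = 5
S_2{}^3 = 5 * T^{23} = 5 * 5 = 25
Step 2: contract S_2{}^j with v_j.
S_2{}^1 * v_1 = 15 * 0 = 0
S_2{}^2 * v_2 = 5 * -4 = -20
S_2{}^3 * v_3 = 25 * 3 = 75
Result = 0 + -20 + 75 = 55

55
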